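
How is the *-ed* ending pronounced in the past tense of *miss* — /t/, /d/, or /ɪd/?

The stem *miss* ends in a voiceless consonant other than /t/.
The -ed suffix is realized as /ɪd/ after /t, d/; as /t/ after other voiceless consonants; and as /d/ after other voiced sounds.
So -ed on *miss* is pronounced /t/.

/t/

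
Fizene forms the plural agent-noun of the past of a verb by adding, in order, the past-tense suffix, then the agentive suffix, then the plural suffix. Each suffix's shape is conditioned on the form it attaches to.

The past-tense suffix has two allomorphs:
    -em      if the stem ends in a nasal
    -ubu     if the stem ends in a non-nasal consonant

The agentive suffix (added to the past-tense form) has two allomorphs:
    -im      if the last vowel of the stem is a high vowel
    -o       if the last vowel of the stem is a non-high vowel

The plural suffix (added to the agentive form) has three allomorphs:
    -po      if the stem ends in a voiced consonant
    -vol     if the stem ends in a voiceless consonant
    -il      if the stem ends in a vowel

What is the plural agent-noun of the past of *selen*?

*selen* — final consonant /n/ (a nasal) → -em → *selenem*.
The past-tense form *selenem*: last vowel = /e/, a non-high vowel → -o → *selenemo*.
The final sound of the agentive form *selenemo* is /o/, which is a vowel, so the plural suffix is -il, giving *selenemoil*.

selenemoil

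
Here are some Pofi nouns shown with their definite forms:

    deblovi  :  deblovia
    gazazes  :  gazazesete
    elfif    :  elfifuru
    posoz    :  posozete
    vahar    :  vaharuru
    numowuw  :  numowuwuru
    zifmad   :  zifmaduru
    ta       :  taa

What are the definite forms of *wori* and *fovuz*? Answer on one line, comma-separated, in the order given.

woria, fovuzete

The pattern is sibilance of the final sound: -ete when the stem ends in a sibilant (*gazazes*, *posoz*); -uru when the stem ends in a non-sibilant consonant (*elfif*, *vahar*, *numowuw*, *zifmad*); -a when the stem ends in a vowel (*deblovi*, *ta*).
*wori* — final sound /i/ (a vowel) → -a → *woria*.
The final sound of *fovuz* is /z/, which is a sibilant, so the suffix is -ete, giving *fovuzete*.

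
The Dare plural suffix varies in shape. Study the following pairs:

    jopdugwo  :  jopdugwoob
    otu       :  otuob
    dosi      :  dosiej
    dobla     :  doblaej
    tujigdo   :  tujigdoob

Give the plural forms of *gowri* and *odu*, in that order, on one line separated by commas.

gowriej, oduob

The suffix is conditioned by the last vowel: -ob when the last vowel of the stem is a rounded vowel (*jopdugwo*, *otu*, *tujigdo*); -ej when the last vowel of the stem is an unrounded vowel (*dosi*, *dobla*).
Since the last vowel of *gowri* is /i/ (an unrounded vowel), it takes -ej, giving *gowriej*.
The last vowel of *odu* is /u/, which is a rounded vowel, so the suffix is -ob, giving *oduob*.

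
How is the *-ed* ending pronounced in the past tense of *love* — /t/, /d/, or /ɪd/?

The stem *love* ends in a voiced sound other than /d/.
The -ed suffix is realized as /ɪd/ after /t, d/; as /t/ after other voiceless consonants; and as /d/ after other voiced sounds.
So -ed on *love* is pronounced /d/.

/d/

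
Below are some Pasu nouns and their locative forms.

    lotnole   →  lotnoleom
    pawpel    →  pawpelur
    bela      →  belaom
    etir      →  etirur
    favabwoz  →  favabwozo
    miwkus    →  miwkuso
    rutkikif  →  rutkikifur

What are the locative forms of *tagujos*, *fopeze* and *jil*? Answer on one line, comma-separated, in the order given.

Looking at the final sound of each stem: -o when the stem ends in a sibilant (*favabwoz*, *miwkus*); -ur when the stem ends in a non-sibilant consonant (*pawpel*, *etir*, *rutkikif*); -om when the stem ends in a vowel (*lotnole*, *bela*).
The final sound of *tagujos* is /s/, which is a sibilant, so the suffix is -o, giving *tagujoso*.
*fopeze* — final sound /e/ (a vowel) → -om → *fopezeom*.
The final sound of *jil* is /l/, which is a non-sibilant consonant, so the suffix is -ur, giving *jilur*.

tagujoso, fopezeom, jilur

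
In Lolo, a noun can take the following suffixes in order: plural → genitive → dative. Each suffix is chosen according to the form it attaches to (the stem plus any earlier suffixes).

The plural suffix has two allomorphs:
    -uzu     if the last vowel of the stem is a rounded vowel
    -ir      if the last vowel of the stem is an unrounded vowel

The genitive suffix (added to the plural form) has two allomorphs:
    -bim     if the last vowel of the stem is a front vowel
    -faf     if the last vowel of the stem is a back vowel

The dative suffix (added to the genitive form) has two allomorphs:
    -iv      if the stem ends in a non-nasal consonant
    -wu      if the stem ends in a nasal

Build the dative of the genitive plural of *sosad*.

Since the last vowel of *sosad* is /a/ (an unrounded vowel), it takes -ir, giving *sosadir*.
Since the last vowel of the plural form *sosadir* is /i/ (a front vowel), it takes -bim, giving *sosadirbim*.
Since the final consonant of the genitive form *sosadirbim* is /m/ (a nasal), it takes -wu, giving *sosadirbimwu*.

sosadirbimwu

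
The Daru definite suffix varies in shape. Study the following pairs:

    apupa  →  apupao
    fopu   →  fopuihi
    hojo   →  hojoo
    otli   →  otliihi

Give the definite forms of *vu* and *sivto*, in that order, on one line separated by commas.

Looking at the last vowel of each stem: -ihi when the last vowel of the stem is a high vowel (*fopu*, *otli*); -o when the last vowel of the stem is a non-high vowel (*apupa*, *hojo*).
Since the last vowel of *vu* is /u/ (a high vowel), it takes -ihi, giving *vuihi*.
*sivto* — last vowel /o/ (a non-high vowel) → -o → *sivtoo*.

vuihi, sivtoo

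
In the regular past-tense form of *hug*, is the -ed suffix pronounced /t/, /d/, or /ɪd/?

/d/

The stem *hug* ends in a voiced sound other than /d/.
The -ed suffix is realized as /ɪd/ after /t, d/; as /t/ after other voiceless consonants; and as /d/ after other voiced sounds.
So -ed on *hug* is pronounced /d/.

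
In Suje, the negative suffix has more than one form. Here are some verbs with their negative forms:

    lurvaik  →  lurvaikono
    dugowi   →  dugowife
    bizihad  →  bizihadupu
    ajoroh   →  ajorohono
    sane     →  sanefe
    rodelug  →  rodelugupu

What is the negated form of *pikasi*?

The alternation tracks the final sound of the stem — -ono when the stem ends in a voiceless consonant (*lurvaik*, *ajoroh*); -upu when the stem ends in a voiced consonant (*bizihad*, *rodelug*); -fe when the stem ends in a vowel (*dugowi*, *sane*).
*pikasi* — final sound /i/ (a vowel) → -fe → *pikasife*.

pikasife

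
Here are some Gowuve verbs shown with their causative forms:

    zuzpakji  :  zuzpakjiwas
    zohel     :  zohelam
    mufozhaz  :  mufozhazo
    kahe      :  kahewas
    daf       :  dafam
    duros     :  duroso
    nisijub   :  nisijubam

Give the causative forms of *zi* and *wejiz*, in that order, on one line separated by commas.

ziwas, wejizo

Looking at the final sound of each stem: -o when the stem ends in a sibilant (*mufozhaz*, *duros*); -am when the stem ends in a non-sibilant consonant (*zohel*, *daf*, *nisijub*); -was when the stem ends in a vowel (*zuzpakji*, *kahe*).
*zi*: final sound = /i/, a vowel → -was → *ziwas*.
The final sound of *wejiz* is /z/, which is a sibilant, so the suffix is -o, giving *wejizo*.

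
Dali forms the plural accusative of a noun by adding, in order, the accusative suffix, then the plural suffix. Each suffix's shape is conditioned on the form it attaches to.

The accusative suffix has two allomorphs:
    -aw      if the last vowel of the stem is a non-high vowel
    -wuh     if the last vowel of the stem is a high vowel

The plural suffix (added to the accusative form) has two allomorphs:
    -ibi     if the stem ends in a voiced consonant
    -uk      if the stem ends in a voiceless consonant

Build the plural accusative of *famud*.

famudwuhuk

*famud* — last vowel /u/ (a high vowel) → -wuh → *famudwuh*.
Since the final consonant of the accusative form *famudwuh* is /h/ (voiceless), it takes -uk, giving *famudwuhuk*.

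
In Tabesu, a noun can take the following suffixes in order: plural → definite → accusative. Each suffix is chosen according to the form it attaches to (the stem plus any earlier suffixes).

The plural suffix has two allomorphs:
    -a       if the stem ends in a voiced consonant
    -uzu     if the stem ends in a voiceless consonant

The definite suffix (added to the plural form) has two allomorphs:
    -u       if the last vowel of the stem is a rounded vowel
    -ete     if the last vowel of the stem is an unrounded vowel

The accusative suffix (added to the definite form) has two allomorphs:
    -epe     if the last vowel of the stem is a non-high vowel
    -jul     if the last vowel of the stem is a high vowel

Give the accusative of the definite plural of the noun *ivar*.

ivaraeteepe

The final consonant of *ivar* is /r/, which is voiced, so the plural suffix is -a, giving *ivara*.
The last vowel of the plural form *ivara* is /a/, which is an unrounded vowel, so the definite suffix is -ete, giving *ivaraete*.
Since the last vowel of the definite form *ivaraete* is /e/ (a non-high vowel), it takes -epe, giving *ivaraeteepe*.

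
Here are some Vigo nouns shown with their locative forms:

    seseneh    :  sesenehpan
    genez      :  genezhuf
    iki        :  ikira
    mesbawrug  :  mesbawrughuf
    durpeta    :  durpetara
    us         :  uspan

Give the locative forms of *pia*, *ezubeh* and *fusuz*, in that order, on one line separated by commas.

piara, ezubehpan, fusuzhuf

The pattern is voicing of the final sound: -pan when the stem ends in a voiceless consonant (*seseneh*, *us*); -huf when the stem ends in a voiced consonant (*genez*, *mesbawrug*); -ra when the stem ends in a vowel (*iki*, *durpeta*).
*pia*: final sound = /a/, a vowel → -ra → *piara*.
The final sound of *ezubeh* is /h/, which is a voiceless consonant, so the suffix is -pan, giving *ezubehpan*.
*fusuz*: final sound = /z/, a voiced consonant → -huf → *fusuzhuf*.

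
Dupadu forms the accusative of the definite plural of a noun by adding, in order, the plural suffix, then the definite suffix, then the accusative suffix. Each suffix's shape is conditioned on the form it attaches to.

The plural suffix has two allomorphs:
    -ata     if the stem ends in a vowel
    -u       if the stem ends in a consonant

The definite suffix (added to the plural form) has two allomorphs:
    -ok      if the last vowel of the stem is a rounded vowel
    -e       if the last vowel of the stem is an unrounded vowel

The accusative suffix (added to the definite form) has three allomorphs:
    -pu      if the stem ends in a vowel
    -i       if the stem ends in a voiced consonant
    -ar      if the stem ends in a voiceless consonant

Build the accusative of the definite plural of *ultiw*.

Since the final sound of *ultiw* is /w/ (a consonant), it takes -u, giving *ultiwu*.
The last vowel of the plural form *ultiwu* is /u/, which is a rounded vowel, so the definite suffix is -ok, giving *ultiwuok*.
The final sound of the definite form *ultiwuok* is /k/, which is a voiceless consonant, so the accusative suffix is -ar, giving *ultiwuokar*.

ultiwuokar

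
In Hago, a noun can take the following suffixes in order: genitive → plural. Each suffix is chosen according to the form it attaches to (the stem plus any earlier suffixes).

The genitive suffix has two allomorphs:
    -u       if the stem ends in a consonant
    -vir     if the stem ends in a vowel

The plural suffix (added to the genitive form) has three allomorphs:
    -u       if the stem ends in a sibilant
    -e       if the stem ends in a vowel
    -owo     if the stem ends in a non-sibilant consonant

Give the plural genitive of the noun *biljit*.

biljitue

*biljit*: final sound = /t/, a consonant → -u → *biljitu*.
Since the final sound of the genitive form *biljitu* is /u/ (a vowel), it takes -e, giving *biljitue*.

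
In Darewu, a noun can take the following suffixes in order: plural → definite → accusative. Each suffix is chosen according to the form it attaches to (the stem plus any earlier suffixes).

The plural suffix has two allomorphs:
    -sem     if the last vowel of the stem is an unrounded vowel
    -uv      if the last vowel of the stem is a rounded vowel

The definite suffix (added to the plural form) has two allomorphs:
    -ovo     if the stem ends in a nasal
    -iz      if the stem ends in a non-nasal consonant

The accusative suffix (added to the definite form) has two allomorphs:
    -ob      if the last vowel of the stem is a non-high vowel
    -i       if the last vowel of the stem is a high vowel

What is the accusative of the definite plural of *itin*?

itinsemovoob

The last vowel of *itin* is /i/, which is an unrounded vowel, so the plural suffix is -sem, giving *itinsem*.
The final consonant of the plural form *itinsem* is /m/, which is a nasal, so the definite suffix is -ovo, giving *itinsemovo*.
The definite form *itinsemovo*: last vowel = /o/, a non-high vowel → -ob → *itinsemovoob*.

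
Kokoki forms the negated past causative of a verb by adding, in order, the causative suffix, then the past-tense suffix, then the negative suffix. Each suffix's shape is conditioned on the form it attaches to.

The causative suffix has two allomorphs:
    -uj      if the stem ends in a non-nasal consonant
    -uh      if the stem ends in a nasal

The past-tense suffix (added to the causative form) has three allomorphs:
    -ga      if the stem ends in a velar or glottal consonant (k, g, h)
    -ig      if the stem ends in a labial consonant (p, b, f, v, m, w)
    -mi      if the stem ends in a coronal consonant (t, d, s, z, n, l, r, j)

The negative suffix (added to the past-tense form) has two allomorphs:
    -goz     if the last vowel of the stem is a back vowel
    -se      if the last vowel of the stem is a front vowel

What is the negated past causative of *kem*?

kemuhgagoz

Since the final consonant of *kem* is /m/ (a nasal), it takes -uh, giving *kemuh*.
Since the final consonant of the causative form *kemuh* is /h/ (velar/glottal), it takes -ga, giving *kemuhga*.
The past-tense form *kemuhga*: last vowel = /a/, a back vowel → -goz → *kemuhgagoz*.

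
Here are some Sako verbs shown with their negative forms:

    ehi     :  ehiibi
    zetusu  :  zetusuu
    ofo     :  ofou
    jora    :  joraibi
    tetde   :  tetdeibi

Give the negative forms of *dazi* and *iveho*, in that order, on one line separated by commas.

The suffix is conditioned by the last vowel: -u when the last vowel of the stem is a rounded vowel (*zetusu*, *ofo*); -ibi when the last vowel of the stem is an unrounded vowel (*ehi*, *jora*, *tetde*).
Since the last vowel of *dazi* is /i/ (an unrounded vowel), it takes -ibi, giving *daziibi*.
*iveho*: last vowel = /o/, a rounded vowel → -u → *ivehou*.

daziibi, ivehou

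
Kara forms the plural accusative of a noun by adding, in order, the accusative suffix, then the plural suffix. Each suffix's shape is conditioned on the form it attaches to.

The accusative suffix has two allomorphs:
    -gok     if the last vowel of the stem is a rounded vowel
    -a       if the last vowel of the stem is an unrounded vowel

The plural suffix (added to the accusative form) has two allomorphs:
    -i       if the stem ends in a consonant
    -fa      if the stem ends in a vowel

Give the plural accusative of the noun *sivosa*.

The last vowel of *sivosa* is /a/, which is an unrounded vowel, so the accusative suffix is -a, giving *sivosaa*.
Since the final sound of the accusative form *sivosaa* is /a/ (a vowel), it takes -fa, giving *sivosaafa*.

sivosaafa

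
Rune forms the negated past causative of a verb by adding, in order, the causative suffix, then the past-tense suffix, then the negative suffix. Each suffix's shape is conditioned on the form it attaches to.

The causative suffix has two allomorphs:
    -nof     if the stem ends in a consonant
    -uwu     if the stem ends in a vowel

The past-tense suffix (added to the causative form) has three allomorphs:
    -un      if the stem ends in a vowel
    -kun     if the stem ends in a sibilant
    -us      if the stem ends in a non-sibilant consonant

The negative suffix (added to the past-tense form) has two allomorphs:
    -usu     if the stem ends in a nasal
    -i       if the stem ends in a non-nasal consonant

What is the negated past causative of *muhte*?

Since the final sound of *muhte* is /e/ (a vowel), it takes -uwu, giving *muhteuwu*.
The causative form *muhteuwu*: final sound = /u/, a vowel → -un → *muhteuwuun*.
The final consonant of the past-tense form *muhteuwuun* is /n/, which is a nasal, so the negative suffix is -usu, giving *muhteuwuunusu*.

muhteuwuunusu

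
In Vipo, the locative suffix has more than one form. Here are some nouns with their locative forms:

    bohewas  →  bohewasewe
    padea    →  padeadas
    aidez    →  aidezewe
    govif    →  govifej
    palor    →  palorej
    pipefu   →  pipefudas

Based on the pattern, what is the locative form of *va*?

The suffix is conditioned by the final sound: -ewe when the stem ends in a sibilant (*bohewas*, *aidez*); -ej when the stem ends in a non-sibilant consonant (*govif*, *palor*); -das when the stem ends in a vowel (*padea*, *pipefu*).
The final sound of *va* is /a/, which is a vowel, so the suffix is -das, giving *vadas*.

vadas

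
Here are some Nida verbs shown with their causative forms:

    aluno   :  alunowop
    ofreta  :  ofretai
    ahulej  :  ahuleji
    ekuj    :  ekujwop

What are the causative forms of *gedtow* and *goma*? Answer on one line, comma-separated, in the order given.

gedtowwop, gomai

Looking at the last vowel of each stem: -wop when the last vowel of the stem is a rounded vowel (*aluno*, *ekuj*); -i when the last vowel of the stem is an unrounded vowel (*ofreta*, *ahulej*).
Since the last vowel of *gedtow* is /o/ (a rounded vowel), it takes -wop, giving *gedtowwop*.
The last vowel of *goma* is /a/, which is an unrounded vowel, so the suffix is -i, giving *gomai*.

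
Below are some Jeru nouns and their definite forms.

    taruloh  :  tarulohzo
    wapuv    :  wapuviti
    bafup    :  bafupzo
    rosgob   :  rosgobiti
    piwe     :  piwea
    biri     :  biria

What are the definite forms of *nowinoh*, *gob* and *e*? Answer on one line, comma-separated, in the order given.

Looking at the final sound of each stem: -zo when the stem ends in a voiceless consonant (*taruloh*, *bafup*); -iti when the stem ends in a voiced consonant (*wapuv*, *rosgob*); -a when the stem ends in a vowel (*piwe*, *biri*).
The final sound of *nowinoh* is /h/, which is a voiceless consonant, so the suffix is -zo, giving *nowinohzo*.
*gob*: final sound = /b/, a voiced consonant → -iti → *gobiti*.
Since the final sound of *e* is /e/ (a vowel), it takes -a, giving *ea*.

nowinohzo, gobiti, ea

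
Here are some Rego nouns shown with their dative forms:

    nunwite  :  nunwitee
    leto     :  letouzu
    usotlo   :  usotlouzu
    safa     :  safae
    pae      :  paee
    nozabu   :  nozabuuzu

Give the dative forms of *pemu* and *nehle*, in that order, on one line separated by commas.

The alternation tracks the last vowel of the stem — -uzu when the last vowel of the stem is a rounded vowel (*leto*, *usotlo*, *nozabu*); -e when the last vowel of the stem is an unrounded vowel (*nunwite*, *safa*, *pae*).
*pemu* — last vowel /u/ (a rounded vowel) → -uzu → *pemuuzu*.
The last vowel of *nehle* is /e/, which is an unrounded vowel, so the suffix is -e, giving *nehlee*.

pemuuzu, nehlee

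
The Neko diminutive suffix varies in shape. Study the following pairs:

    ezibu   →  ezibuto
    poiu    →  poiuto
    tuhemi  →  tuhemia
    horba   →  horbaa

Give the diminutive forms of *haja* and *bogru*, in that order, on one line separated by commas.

hajaa, bogruto

The alternation tracks the last vowel of the stem — -to when the last vowel of the stem is a rounded vowel (*ezibu*, *poiu*); -a when the last vowel of the stem is an unrounded vowel (*tuhemi*, *horba*).
The last vowel of *haja* is /a/, which is an unrounded vowel, so the suffix is -a, giving *hajaa*.
The last vowel of *bogru* is /u/, which is a rounded vowel, so the suffix is -to, giving *bogruto*.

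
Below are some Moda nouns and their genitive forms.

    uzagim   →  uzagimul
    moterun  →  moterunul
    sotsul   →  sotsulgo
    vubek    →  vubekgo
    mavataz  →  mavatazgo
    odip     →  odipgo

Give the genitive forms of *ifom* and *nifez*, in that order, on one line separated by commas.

The pattern is nasality of the final consonant: -ul when the stem ends in a nasal (*uzagim*, *moterun*); -go when the stem ends in a non-nasal consonant (*sotsul*, *vubek*, *mavataz*, *odip*).
*ifom*: final consonant = /m/, a nasal → -ul → *ifomul*.
*nifez*: final consonant = /z/, non-nasal → -go → *nifezgo*.

ifomul, nifezgo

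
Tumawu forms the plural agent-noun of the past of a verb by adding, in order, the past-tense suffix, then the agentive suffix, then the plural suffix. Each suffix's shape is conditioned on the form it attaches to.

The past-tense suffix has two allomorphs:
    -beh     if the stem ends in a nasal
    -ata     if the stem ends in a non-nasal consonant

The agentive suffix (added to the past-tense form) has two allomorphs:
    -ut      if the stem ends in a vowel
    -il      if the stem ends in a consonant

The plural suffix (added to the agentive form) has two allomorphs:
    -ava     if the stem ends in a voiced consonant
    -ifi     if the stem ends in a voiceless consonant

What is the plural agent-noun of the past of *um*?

umbehilava

*um* — final consonant /m/ (a nasal) → -beh → *umbeh*.
The past-tense form *umbeh*: final sound = /h/, a consonant → -il → *umbehil*.
The agentive form *umbehil* — final consonant /l/ (voiced) → -ava → *umbehilava*.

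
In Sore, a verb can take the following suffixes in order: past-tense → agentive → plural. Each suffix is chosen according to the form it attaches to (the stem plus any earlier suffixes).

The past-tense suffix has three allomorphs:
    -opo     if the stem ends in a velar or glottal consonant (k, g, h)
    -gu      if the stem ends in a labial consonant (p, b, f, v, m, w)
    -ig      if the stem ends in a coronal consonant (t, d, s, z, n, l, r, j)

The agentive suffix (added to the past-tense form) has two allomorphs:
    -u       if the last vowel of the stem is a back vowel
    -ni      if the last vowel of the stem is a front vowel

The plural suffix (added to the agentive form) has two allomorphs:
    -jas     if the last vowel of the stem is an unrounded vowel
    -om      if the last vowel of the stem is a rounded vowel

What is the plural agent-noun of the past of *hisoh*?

*hisoh* — final consonant /h/ (velar/glottal) → -opo → *hisohopo*.
The past-tense form *hisohopo* — last vowel /o/ (a back vowel) → -u → *hisohopou*.
The agentive form *hisohopou* — last vowel /u/ (a rounded vowel) → -om → *hisohopouom*.

hisohopouom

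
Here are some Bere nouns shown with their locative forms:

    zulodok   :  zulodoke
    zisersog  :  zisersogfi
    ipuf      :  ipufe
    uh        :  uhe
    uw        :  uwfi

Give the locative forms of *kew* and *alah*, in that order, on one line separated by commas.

kewfi, alahe

The alternation tracks the final consonant of the stem — -e when the stem ends in a voiceless consonant (*zulodok*, *ipuf*, *uh*); -fi when the stem ends in a voiced consonant (*zisersog*, *uw*).
Since the final consonant of *kew* is /w/ (voiced), it takes -fi, giving *kewfi*.
*alah*: final consonant = /h/, voiceless → -e → *alahe*.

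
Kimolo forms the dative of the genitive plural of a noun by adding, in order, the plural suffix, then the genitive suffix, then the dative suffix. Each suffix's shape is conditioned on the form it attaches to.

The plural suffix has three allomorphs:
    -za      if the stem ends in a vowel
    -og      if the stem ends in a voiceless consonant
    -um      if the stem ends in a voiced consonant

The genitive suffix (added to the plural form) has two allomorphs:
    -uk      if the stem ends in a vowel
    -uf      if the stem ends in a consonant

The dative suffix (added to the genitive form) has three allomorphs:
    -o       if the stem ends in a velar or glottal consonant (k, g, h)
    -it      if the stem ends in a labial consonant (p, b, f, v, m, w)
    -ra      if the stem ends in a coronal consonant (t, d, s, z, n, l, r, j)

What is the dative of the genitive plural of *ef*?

efogufit

Since the final sound of *ef* is /f/ (a voiceless consonant), it takes -og, giving *efog*.
The plural form *efog*: final sound = /g/, a consonant → -uf → *efoguf*.
Since the final consonant of the genitive form *efoguf* is /f/ (labial), it takes -it, giving *efogufit*.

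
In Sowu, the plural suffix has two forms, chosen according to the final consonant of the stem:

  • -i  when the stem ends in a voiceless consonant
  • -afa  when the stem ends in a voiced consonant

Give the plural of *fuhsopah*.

*fuhsopah*: final consonant = /h/, voiceless → -i → *fuhsopahi*.

fuhsopahi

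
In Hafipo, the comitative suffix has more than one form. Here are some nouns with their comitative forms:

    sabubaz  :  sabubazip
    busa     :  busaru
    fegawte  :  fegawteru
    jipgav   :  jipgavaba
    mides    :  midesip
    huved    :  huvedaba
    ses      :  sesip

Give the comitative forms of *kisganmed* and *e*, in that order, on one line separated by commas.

The pattern is sibilance of the final sound: -ip when the stem ends in a sibilant (*sabubaz*, *mides*, *ses*); -aba when the stem ends in a non-sibilant consonant (*jipgav*, *huved*); -ru when the stem ends in a vowel (*busa*, *fegawte*).
*kisganmed*: final sound = /d/, a non-sibilant consonant → -aba → *kisganmedaba*.
*e*: final sound = /e/, a vowel → -ru → *eru*.

kisganmedaba, eru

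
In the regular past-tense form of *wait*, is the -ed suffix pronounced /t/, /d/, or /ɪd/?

/ɪd/

The stem *wait* ends in /t/ or /d/.
The -ed suffix is realized as /ɪd/ after /t, d/; as /t/ after other voiceless consonants; and as /d/ after other voiced sounds.
So -ed on *wait* is pronounced /ɪd/.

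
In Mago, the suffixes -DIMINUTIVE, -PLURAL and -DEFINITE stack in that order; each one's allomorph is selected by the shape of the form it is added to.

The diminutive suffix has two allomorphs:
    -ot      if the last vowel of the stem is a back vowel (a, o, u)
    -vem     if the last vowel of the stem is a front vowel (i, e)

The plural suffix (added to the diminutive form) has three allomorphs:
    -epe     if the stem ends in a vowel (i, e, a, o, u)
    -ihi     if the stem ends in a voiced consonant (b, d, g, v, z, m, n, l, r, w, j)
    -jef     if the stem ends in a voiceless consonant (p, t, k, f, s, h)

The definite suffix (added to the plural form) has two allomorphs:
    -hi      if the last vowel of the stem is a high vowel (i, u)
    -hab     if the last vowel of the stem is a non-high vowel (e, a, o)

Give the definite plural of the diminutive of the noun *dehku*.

dehkuotjefhab

*dehku*: last vowel = /u/, a back vowel → -ot → *dehkuot*.
The final sound of the diminutive form *dehkuot* is /t/, which is a voiceless consonant, so the plural suffix is -jef, giving *dehkuotjef*.
Since the last vowel of the plural form *dehkuotjef* is /e/ (a non-high vowel), it takes -hab, giving *dehkuotjefhab*.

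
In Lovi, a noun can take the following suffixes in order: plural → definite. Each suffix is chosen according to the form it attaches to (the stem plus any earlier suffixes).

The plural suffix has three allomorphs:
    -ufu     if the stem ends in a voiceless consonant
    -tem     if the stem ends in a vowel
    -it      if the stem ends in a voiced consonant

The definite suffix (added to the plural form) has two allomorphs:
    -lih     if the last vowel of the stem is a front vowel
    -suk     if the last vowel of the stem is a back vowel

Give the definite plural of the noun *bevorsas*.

bevorsasufusuk

*bevorsas* — final sound /s/ (a voiceless consonant) → -ufu → *bevorsasufu*.
The plural form *bevorsasufu* — last vowel /u/ (a back vowel) → -suk → *bevorsasufusuk*.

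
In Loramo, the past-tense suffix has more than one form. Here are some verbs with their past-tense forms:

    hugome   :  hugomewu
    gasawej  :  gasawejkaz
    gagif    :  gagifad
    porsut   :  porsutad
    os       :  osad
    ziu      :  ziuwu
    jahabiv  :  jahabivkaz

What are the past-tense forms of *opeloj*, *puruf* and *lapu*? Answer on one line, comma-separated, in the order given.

The pattern is voicing of the final sound: -ad when the stem ends in a voiceless consonant (*gagif*, *porsut*, *os*); -kaz when the stem ends in a voiced consonant (*gasawej*, *jahabiv*); -wu when the stem ends in a vowel (*hugome*, *ziu*).
Since the final sound of *opeloj* is /j/ (a voiced consonant), it takes -kaz, giving *opelojkaz*.
Since the final sound of *puruf* is /f/ (a voiceless consonant), it takes -ad, giving *purufad*.
*lapu* — final sound /u/ (a vowel) → -wu → *lapuwu*.

opelojkaz, purufad, lapuwu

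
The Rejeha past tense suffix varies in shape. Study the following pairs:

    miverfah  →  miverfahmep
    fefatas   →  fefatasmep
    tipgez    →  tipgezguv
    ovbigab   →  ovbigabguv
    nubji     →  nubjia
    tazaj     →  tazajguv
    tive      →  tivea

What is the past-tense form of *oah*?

The pattern is voicing of the final sound: -mep when the stem ends in a voiceless consonant (*miverfah*, *fefatas*); -guv when the stem ends in a voiced consonant (*tipgez*, *ovbigab*, *tazaj*); -a when the stem ends in a vowel (*nubji*, *tive*).
Since the final sound of *oah* is /h/ (a voiceless consonant), it takes -mep, giving *oahmep*.

oahmep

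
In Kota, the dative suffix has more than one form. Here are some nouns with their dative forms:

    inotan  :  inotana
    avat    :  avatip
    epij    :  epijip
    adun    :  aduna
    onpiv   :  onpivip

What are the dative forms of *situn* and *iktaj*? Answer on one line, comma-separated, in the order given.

Looking at the final consonant of each stem: -a when the stem ends in a nasal (*inotan*, *adun*); -ip when the stem ends in a non-nasal consonant (*avat*, *epij*, *onpiv*).
Since the final consonant of *situn* is /n/ (a nasal), it takes -a, giving *situna*.
*iktaj*: final consonant = /j/, non-nasal → -ip → *iktajip*.

situna, iktajip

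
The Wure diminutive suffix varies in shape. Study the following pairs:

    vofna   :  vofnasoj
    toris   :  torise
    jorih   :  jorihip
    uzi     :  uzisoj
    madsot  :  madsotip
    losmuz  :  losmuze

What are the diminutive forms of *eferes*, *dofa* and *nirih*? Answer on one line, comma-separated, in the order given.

eferese, dofasoj, nirihip

The alternation tracks the final sound of the stem — -e when the stem ends in a sibilant (*toris*, *losmuz*); -ip when the stem ends in a non-sibilant consonant (*jorih*, *madsot*); -soj when the stem ends in a vowel (*vofna*, *uzi*).
*eferes* — final sound /s/ (a sibilant) → -e → *eferese*.
The final sound of *dofa* is /a/, which is a vowel, so the suffix is -soj, giving *dofasoj*.
The final sound of *nirih* is /h/, which is a non-sibilant consonant, so the suffix is -ip, giving *nirihip*.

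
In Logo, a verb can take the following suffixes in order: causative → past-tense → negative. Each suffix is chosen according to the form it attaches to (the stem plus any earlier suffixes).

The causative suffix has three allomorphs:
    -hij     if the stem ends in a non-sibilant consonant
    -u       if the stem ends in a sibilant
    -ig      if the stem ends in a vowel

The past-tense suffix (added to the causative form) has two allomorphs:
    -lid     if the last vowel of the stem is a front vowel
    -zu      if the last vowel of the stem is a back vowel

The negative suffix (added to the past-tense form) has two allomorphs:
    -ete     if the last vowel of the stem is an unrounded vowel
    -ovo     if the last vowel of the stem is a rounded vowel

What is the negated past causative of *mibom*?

The final sound of *mibom* is /m/, which is a non-sibilant consonant, so the causative suffix is -hij, giving *mibomhij*.
The causative form *mibomhij* — last vowel /i/ (a front vowel) → -lid → *mibomhijlid*.
The past-tense form *mibomhijlid* — last vowel /i/ (an unrounded vowel) → -ete → *mibomhijlidete*.

mibomhijlidete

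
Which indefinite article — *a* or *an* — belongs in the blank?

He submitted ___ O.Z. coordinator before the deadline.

The indefinite article is chosen by the initial *sound* of the following word, not its spelling.
The initialism *O.Z.* is read letter by letter; the first letter, O, is pronounced /oʊ/, which begins with a vowel sound.
So the article is *an*: He submitted an O.Z. coordinator before the deadline.

an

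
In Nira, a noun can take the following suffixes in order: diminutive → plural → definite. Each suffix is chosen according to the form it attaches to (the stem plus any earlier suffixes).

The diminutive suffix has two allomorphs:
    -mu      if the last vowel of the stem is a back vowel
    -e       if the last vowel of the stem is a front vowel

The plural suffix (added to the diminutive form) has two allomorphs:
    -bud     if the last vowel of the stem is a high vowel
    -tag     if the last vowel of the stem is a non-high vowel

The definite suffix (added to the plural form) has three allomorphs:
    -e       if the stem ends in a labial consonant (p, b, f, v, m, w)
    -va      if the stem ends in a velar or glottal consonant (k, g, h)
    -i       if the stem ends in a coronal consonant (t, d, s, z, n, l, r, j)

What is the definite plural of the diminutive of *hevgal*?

hevgalmubudi

*hevgal*: last vowel = /a/, a back vowel → -mu → *hevgalmu*.
Since the last vowel of the diminutive form *hevgalmu* is /u/ (a high vowel), it takes -bud, giving *hevgalmubud*.
Since the final consonant of the plural form *hevgalmubud* is /d/ (coronal), it takes -i, giving *hevgalmubudi*.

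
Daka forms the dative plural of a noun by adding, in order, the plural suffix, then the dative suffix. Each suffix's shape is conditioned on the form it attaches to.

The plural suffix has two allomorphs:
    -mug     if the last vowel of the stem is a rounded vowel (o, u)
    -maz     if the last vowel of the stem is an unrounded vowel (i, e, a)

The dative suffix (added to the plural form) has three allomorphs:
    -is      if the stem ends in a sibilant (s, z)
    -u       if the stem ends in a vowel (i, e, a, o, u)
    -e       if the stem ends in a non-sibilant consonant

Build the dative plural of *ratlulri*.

ratlulrimazis

*ratlulri*: last vowel = /i/, an unrounded vowel → -maz → *ratlulrimaz*.
Since the final sound of the plural form *ratlulrimaz* is /z/ (a sibilant), it takes -is, giving *ratlulrimazis*.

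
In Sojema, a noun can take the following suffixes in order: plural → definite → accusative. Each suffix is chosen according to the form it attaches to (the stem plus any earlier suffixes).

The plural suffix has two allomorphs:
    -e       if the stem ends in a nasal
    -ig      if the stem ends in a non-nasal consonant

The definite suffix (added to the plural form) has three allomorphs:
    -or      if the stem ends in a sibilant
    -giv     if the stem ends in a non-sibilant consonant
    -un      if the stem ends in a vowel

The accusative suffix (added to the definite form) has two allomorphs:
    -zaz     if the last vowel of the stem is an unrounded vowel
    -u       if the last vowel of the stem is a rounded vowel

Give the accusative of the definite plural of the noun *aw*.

awiggivzaz

*aw*: final consonant = /w/, non-nasal → -ig → *awig*.
The plural form *awig*: final sound = /g/, a non-sibilant consonant → -giv → *awiggiv*.
The last vowel of the definite form *awiggiv* is /i/, which is an unrounded vowel, so the accusative suffix is -zaz, giving *awiggivzaz*.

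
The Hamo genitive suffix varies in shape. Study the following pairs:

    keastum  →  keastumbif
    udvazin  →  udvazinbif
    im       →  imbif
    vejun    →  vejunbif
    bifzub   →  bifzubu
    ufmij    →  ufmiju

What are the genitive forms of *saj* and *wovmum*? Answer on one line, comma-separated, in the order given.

The alternation tracks the final consonant of the stem — -bif when the stem ends in a nasal (*keastum*, *udvazin*, *im*, *vejun*); -u when the stem ends in a non-nasal consonant (*bifzub*, *ufmij*).
The final consonant of *saj* is /j/, which is non-nasal, so the suffix is -u, giving *saju*.
The final consonant of *wovmum* is /m/, which is a nasal, so the suffix is -bif, giving *wovmumbif*.

saju, wovmumbif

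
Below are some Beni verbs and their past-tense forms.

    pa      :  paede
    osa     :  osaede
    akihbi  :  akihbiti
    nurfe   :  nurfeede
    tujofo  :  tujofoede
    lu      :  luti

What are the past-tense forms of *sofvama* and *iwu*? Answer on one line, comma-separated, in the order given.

The suffix is conditioned by the last vowel: -ti when the last vowel of the stem is a high vowel (*akihbi*, *lu*); -ede when the last vowel of the stem is a non-high vowel (*pa*, *osa*, *nurfe*, *tujofo*).
Since the last vowel of *sofvama* is /a/ (a non-high vowel), it takes -ede, giving *sofvamaede*.
The last vowel of *iwu* is /u/, which is a high vowel, so the suffix is -ti, giving *iwuti*.

sofvamaede, iwuti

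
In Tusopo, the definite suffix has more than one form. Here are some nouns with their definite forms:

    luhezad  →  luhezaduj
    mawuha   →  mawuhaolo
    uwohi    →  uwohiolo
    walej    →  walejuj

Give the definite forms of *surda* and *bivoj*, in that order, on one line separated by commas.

Looking at the final sound of each stem: -uj when the stem ends in a consonant (*luhezad*, *walej*); -olo when the stem ends in a vowel (*mawuha*, *uwohi*).
Since the final sound of *surda* is /a/ (a vowel), it takes -olo, giving *surdaolo*.
*bivoj* — final sound /j/ (a consonant) → -uj → *bivojuj*.

surdaolo, bivojuj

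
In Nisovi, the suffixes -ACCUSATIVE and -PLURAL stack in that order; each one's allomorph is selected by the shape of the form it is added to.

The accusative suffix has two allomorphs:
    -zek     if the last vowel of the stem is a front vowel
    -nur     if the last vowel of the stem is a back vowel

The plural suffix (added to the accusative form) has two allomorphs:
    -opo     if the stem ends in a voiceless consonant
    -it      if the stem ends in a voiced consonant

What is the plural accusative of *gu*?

*gu*: last vowel = /u/, a back vowel → -nur → *gunur*.
The final consonant of the accusative form *gunur* is /r/, which is voiced, so the plural suffix is -it, giving *gunurit*.

gunurit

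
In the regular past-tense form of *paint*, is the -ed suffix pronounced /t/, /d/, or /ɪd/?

/ɪd/

The stem *paint* ends in /t/ or /d/.
The -ed suffix is realized as /ɪd/ after /t, d/; as /t/ after other voiceless consonants; and as /d/ after other voiced sounds.
So -ed on *paint* is pronounced /ɪd/.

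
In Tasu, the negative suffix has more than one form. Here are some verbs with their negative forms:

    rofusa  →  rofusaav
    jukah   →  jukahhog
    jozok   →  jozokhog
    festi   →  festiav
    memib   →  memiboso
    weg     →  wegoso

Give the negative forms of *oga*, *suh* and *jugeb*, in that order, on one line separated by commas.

Looking at the final sound of each stem: -hog when the stem ends in a voiceless consonant (*jukah*, *jozok*); -oso when the stem ends in a voiced consonant (*memib*, *weg*); -av when the stem ends in a vowel (*rofusa*, *festi*).
*oga*: final sound = /a/, a vowel → -av → *ogaav*.
*suh*: final sound = /h/, a voiceless consonant → -hog → *suhhog*.
*jugeb*: final sound = /b/, a voiced consonant → -oso → *jugeboso*.

ogaav, suhhog, jugeboso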